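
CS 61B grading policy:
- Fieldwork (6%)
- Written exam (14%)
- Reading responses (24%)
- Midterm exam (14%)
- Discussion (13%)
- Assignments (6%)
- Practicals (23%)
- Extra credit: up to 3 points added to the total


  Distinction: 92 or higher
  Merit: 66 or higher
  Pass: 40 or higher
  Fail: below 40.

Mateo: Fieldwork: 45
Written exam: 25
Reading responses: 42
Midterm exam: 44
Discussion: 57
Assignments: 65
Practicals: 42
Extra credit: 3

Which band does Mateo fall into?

Weighted total:
  Fieldwork 45 × 0.06 = 2.7
  Written exam 25 × 0.14 = 3.5
  Reading responses 42 × 0.24 = 10.08
  Midterm exam 44 × 0.14 = 6.16
  Discussion 57 × 0.13 = 7.41
  Assignments 65 × 0.06 = 3.9
  Practicals 42 × 0.23 = 9.66
Sum = 43.41
Extra credit: 43.41 + 3 = 46.41
46.41 is ≥ 40 and < 66 → Pass

Pass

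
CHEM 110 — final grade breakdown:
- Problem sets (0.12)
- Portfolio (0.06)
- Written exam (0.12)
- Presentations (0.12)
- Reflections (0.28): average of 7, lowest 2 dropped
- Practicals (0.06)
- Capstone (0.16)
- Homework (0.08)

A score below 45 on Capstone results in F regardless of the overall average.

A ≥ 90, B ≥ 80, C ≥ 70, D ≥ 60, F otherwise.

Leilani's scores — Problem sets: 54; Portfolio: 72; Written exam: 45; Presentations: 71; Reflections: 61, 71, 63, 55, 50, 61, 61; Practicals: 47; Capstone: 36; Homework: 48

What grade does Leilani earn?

Reflections: drop 50, 55 → average of remaining 5 = 317/5 = 63.4
Capstone score 36 < 45: minimum not met.
Weighted total:
  Problem sets 54 × 0.12 = 6.48
  Portfolio 72 × 0.06 = 4.32
  Written exam 45 × 0.12 = 5.4
  Presentations 71 × 0.12 = 8.52
  Reflections 63.4 × 0.28 = 17.752
  Practicals 47 × 0.06 = 2.82
  Capstone 36 × 0.16 = 5.76
  Homework 48 × 0.08 = 3.84
Sum = 54.892
Because the Capstone minimum was not met, the result is F.

F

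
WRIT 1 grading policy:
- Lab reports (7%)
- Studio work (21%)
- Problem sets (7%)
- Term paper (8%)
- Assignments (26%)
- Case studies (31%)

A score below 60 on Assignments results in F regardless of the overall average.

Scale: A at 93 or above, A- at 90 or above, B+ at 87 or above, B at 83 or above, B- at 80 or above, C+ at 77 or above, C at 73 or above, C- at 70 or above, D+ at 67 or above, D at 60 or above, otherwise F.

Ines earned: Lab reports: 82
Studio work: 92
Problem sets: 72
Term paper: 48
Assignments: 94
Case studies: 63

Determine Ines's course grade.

C+

Assignments score 94 ≥ 60: minimum met.
Weighted total:
  Lab reports 82 × 0.07 = 5.74
  Studio work 92 × 0.21 = 19.32
  Problem sets 72 × 0.07 = 5.04
  Term paper 48 × 0.08 = 3.84
  Assignments 94 × 0.26 = 24.44
  Case studies 63 × 0.31 = 19.53
Sum = 77.91
77.91 is ≥ 77 and < 80 → C+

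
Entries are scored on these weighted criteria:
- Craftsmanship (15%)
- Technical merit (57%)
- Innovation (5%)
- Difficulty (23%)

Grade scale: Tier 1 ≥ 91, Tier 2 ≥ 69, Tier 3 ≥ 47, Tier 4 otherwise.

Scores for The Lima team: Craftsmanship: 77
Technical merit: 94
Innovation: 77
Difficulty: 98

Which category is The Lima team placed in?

Weighted total:
  Craftsmanship 77 × 0.15 = 11.55
  Technical merit 94 × 0.57 = 53.58
  Innovation 77 × 0.05 = 3.85
  Difficulty 98 × 0.23 = 22.54
Sum = 91.52
91.52 ≥ 91 → Tier 1

Tier 1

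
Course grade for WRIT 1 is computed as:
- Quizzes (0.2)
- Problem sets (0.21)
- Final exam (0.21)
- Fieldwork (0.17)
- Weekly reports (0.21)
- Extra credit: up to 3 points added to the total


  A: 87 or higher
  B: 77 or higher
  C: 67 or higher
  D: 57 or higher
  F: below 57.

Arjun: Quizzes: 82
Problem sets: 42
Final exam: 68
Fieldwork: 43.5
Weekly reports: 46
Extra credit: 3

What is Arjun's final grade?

D

Weighted total:
  Quizzes 82 × 0.2 = 16.4
  Problem sets 42 × 0.21 = 8.82
  Final exam 68 × 0.21 = 14.28
  Fieldwork 43.5 × 0.17 = 7.395
  Weekly reports 46 × 0.21 = 9.66
Sum = 56.555
Extra credit: 56.555 + 3 = 59.555
59.555 is ≥ 57 and < 67 → D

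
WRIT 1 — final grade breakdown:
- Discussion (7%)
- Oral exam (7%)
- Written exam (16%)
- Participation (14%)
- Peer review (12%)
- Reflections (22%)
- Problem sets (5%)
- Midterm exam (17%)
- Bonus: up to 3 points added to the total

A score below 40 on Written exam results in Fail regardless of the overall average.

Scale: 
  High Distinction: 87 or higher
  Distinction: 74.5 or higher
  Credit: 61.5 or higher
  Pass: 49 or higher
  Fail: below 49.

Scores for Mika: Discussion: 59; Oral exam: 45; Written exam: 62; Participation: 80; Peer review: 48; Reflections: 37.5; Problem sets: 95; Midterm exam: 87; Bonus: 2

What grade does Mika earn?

Credit

Written exam score 62 ≥ 40: minimum met.
Weighted total:
  Discussion 59 × 0.07 = 4.13
  Oral exam 45 × 0.07 = 3.15
  Written exam 62 × 0.16 = 9.92
  Participation 80 × 0.14 = 11.2
  Peer review 48 × 0.12 = 5.76
  Reflections 37.5 × 0.22 = 8.25
  Problem sets 95 × 0.05 = 4.75
  Midterm exam 87 × 0.17 = 14.79
Sum = 61.95
Bonus: 61.95 + 2 = 63.95
63.95 is ≥ 61.5 and < 74.5 → Credit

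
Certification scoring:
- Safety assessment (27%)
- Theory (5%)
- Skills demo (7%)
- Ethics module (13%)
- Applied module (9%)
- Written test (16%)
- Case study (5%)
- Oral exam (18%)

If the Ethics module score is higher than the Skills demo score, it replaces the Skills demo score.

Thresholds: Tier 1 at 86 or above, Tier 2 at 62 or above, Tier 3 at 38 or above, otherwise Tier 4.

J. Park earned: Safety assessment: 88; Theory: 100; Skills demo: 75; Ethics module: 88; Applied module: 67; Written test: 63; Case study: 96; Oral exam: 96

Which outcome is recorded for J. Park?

Ethics module (88) > Skills demo (75), so Skills demo counts as 88.
Weighted total:
  Safety assessment 88 × 0.27 = 23.76
  Theory 100 × 0.05 = 5
  Skills demo 88 × 0.07 = 6.16
  Ethics module 88 × 0.13 = 11.44
  Applied module 67 × 0.09 = 6.03
  Written test 63 × 0.16 = 10.08
  Case study 96 × 0.05 = 4.8
  Oral exam 96 × 0.18 = 17.28
Sum = 84.55
84.55 is ≥ 62 and < 86 → Tier 2

Tier 2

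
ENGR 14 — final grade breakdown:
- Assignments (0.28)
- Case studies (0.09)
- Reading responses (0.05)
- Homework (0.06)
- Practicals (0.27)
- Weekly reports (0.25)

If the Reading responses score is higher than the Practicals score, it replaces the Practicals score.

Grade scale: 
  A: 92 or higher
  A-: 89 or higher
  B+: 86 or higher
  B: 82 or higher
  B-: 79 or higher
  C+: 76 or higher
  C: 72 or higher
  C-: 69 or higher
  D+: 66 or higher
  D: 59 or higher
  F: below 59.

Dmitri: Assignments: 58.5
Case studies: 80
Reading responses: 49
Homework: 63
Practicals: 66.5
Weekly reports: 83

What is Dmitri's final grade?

Reading responses (49) ≤ Practicals (66.5), so Practicals stays at 66.5.
Weighted total:
  Assignments 58.5 × 0.28 = 16.38
  Case studies 80 × 0.09 = 7.2
  Reading responses 49 × 0.05 = 2.45
  Homework 63 × 0.06 = 3.78
  Practicals 66.5 × 0.27 = 17.955
  Weekly reports 83 × 0.25 = 20.75
Sum = 68.515
68.515 is ≥ 66 and < 69 → D+

D+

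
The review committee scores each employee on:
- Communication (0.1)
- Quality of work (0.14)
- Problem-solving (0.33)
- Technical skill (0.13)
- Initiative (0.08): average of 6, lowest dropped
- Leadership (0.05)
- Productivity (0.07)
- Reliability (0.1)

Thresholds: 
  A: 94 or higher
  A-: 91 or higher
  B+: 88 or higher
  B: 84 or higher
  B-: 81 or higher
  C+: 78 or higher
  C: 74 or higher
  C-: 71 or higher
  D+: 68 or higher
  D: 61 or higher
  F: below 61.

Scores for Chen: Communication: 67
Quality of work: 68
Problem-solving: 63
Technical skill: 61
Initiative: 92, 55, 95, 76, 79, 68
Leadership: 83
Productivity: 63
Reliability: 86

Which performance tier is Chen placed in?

D+

Initiative: drop 55 → average of remaining 5 = 410/5 = 82
Weighted total:
  Communication 67 × 0.1 = 6.7
  Quality of work 68 × 0.14 = 9.52
  Problem-solving 63 × 0.33 = 20.79
  Technical skill 61 × 0.13 = 7.93
  Initiative 82 × 0.08 = 6.56
  Leadership 83 × 0.05 = 4.15
  Productivity 63 × 0.07 = 4.41
  Reliability 86 × 0.1 = 8.6
Sum = 68.66
68.66 is ≥ 68 and < 71 → D+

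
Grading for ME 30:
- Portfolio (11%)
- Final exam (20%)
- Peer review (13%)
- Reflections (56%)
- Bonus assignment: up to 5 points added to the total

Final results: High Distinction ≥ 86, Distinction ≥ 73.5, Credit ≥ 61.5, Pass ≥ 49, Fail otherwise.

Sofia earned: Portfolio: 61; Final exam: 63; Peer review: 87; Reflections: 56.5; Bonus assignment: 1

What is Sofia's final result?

Weighted total:
  Portfolio 61 × 0.11 = 6.71
  Final exam 63 × 0.2 = 12.6
  Peer review 87 × 0.13 = 11.31
  Reflections 56.5 × 0.56 = 31.64
Sum = 62.26
Bonus assignment: 62.26 + 1 = 63.26
63.26 is ≥ 61.5 and < 73.5 → Credit

Credit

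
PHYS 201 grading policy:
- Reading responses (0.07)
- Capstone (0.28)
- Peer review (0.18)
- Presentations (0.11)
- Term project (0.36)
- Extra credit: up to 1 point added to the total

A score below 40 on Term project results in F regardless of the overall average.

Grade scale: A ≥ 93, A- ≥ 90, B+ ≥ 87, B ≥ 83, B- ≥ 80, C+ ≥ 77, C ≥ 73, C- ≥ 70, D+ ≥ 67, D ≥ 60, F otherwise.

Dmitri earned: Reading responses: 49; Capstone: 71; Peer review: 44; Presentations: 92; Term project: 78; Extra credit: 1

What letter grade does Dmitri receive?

Term project score 78 ≥ 40: minimum met.
Weighted total:
  Reading responses 49 × 0.07 = 3.43
  Capstone 71 × 0.28 = 19.88
  Peer review 44 × 0.18 = 7.92
  Presentations 92 × 0.11 = 10.12
  Term project 78 × 0.36 = 28.08
Sum = 69.43
Extra credit: 69.43 + 1 = 70.43
70.43 is ≥ 70 and < 73 → C-

C-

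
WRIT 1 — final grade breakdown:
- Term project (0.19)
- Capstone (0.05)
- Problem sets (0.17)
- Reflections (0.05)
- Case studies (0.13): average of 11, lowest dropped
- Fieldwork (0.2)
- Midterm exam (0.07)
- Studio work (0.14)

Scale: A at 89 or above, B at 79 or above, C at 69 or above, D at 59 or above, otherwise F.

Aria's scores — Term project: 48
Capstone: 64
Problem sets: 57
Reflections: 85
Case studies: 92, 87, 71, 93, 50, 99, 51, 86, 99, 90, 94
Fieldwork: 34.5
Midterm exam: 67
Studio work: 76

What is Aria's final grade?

D

Case studies: drop 50 → average of remaining 10 = 862/10 = 86.2
Weighted total:
  Term project 48 × 0.19 = 9.12
  Capstone 64 × 0.05 = 3.2
  Problem sets 57 × 0.17 = 9.69
  Reflections 85 × 0.05 = 4.25
  Case studies 86.2 × 0.13 = 11.206
  Fieldwork 34.5 × 0.2 = 6.9
  Midterm exam 67 × 0.07 = 4.69
  Studio work 76 × 0.14 = 10.64
Sum = 59.696
59.696 is ≥ 59 and < 69 → D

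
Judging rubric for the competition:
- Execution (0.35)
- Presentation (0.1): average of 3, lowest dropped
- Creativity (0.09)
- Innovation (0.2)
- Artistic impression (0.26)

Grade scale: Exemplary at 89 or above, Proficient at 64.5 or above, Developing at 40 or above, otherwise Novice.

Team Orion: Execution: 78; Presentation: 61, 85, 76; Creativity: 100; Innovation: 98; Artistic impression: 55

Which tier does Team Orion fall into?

Presentation: drop 61 → average of remaining 2 = 161/2 = 80.5
Weighted total:
  Execution 78 × 0.35 = 27.3
  Presentation 80.5 × 0.1 = 8.05
  Creativity 100 × 0.09 = 9
  Innovation 98 × 0.2 = 19.6
  Artistic impression 55 × 0.26 = 14.3
Sum = 78.25
78.25 is ≥ 64.5 and < 89 → Proficient

Proficient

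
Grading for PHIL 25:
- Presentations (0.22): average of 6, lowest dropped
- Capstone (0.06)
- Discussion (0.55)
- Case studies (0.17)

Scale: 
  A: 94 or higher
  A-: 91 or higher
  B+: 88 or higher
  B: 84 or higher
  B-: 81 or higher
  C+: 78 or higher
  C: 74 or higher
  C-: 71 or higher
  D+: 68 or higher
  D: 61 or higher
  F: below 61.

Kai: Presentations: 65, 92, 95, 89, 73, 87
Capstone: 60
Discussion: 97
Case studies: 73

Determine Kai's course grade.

Presentations: drop 65 → average of remaining 5 = 436/5 = 87.2
Weighted total:
  Presentations 87.2 × 0.22 = 19.184
  Capstone 60 × 0.06 = 3.6
  Discussion 97 × 0.55 = 53.35
  Case studies 73 × 0.17 = 12.41
Sum = 88.544
88.544 is ≥ 88 and < 91 → B+

B+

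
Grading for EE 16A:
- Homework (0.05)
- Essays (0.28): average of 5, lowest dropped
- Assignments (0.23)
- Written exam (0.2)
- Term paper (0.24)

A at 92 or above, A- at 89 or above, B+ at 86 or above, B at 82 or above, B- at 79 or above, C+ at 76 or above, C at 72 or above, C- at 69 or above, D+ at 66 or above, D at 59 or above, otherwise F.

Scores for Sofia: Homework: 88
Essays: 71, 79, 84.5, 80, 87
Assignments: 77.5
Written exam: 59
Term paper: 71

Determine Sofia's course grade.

C

Essays: drop 71 → average of remaining 4 = 330.5/4 = 82.625
Weighted total:
  Homework 88 × 0.05 = 4.4
  Essays 82.625 × 0.28 = 23.135
  Assignments 77.5 × 0.23 = 17.825
  Written exam 59 × 0.2 = 11.8
  Term paper 71 × 0.24 = 17.04
Sum = 74.2
74.2 is ≥ 72 and < 76 → C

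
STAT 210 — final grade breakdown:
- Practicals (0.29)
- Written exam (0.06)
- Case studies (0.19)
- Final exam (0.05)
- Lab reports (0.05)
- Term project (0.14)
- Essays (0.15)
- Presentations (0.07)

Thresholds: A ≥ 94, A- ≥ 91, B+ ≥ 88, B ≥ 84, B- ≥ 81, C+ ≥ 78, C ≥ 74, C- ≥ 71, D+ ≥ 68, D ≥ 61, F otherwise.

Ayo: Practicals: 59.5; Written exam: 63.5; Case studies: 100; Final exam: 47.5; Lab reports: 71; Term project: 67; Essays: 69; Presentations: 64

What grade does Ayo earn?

D+

Weighted total:
  Practicals 59.5 × 0.29 = 17.255
  Written exam 63.5 × 0.06 = 3.81
  Case studies 100 × 0.19 = 19
  Final exam 47.5 × 0.05 = 2.375
  Lab reports 71 × 0.05 = 3.55
  Term project 67 × 0.14 = 9.38
  Essays 69 × 0.15 = 10.35
  Presentations 64 × 0.07 = 4.48
Sum = 70.2
70.2 is ≥ 68 and < 71 → D+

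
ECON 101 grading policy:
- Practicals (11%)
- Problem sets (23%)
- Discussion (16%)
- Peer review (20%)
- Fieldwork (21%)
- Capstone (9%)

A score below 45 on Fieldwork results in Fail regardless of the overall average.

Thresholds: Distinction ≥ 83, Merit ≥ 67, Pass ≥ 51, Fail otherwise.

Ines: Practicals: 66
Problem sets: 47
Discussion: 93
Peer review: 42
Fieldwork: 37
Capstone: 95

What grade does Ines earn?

Fail

Fieldwork score 37 < 45: minimum not met.
Weighted total:
  Practicals 66 × 0.11 = 7.26
  Problem sets 47 × 0.23 = 10.81
  Discussion 93 × 0.16 = 14.88
  Peer review 42 × 0.2 = 8.4
  Fieldwork 37 × 0.21 = 7.77
  Capstone 95 × 0.09 = 8.55
Sum = 57.67
Because the Fieldwork minimum was not met, the result is Fail.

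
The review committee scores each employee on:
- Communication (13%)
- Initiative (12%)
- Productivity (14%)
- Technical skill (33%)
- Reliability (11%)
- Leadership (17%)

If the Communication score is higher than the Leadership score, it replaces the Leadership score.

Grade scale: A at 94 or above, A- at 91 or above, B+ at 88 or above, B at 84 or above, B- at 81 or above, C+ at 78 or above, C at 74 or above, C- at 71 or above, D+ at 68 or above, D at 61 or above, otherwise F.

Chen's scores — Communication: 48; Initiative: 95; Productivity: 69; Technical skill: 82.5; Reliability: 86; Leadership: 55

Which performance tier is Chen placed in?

Communication (48) ≤ Leadership (55), so Leadership stays at 55.
Weighted total:
  Communication 48 × 0.13 = 6.24
  Initiative 95 × 0.12 = 11.4
  Productivity 69 × 0.14 = 9.66
  Technical skill 82.5 × 0.33 = 27.225
  Reliability 86 × 0.11 = 9.46
  Leadership 55 × 0.17 = 9.35
Sum = 73.335
73.335 is ≥ 71 and < 74 → C-

C-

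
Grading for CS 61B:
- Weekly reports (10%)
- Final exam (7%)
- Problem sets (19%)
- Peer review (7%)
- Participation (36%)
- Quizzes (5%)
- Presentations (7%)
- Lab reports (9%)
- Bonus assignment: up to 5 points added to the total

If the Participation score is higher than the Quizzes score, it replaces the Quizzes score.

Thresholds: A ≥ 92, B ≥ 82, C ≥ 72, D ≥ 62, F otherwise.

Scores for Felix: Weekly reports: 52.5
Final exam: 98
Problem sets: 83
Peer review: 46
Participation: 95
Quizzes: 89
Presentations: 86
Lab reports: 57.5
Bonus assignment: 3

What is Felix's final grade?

B

Participation (95) > Quizzes (89), so Quizzes counts as 95.
Weighted total:
  Weekly reports 52.5 × 0.1 = 5.25
  Final exam 98 × 0.07 = 6.86
  Problem sets 83 × 0.19 = 15.77
  Peer review 46 × 0.07 = 3.22
  Participation 95 × 0.36 = 34.2
  Quizzes 95 × 0.05 = 4.75
  Presentations 86 × 0.07 = 6.02
  Lab reports 57.5 × 0.09 = 5.175
Sum = 81.245
Bonus assignment: 81.245 + 3 = 84.245
84.245 is ≥ 82 and < 92 → B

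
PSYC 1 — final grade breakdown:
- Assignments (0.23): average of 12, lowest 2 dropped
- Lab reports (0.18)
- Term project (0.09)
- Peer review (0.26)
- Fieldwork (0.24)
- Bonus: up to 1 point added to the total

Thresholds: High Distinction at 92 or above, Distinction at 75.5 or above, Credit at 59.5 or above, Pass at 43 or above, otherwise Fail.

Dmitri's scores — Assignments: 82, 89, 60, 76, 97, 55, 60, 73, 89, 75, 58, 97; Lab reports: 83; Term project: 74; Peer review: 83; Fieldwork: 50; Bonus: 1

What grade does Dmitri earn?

Credit

Assignments: drop 55, 58 → average of remaining 10 = 798/10 = 79.8
Weighted total:
  Assignments 79.8 × 0.23 = 18.354
  Lab reports 83 × 0.18 = 14.94
  Term project 74 × 0.09 = 6.66
  Peer review 83 × 0.26 = 21.58
  Fieldwork 50 × 0.24 = 12
Sum = 73.534
Bonus: 73.534 + 1 = 74.534
74.534 is ≥ 59.5 and < 75.5 → Credit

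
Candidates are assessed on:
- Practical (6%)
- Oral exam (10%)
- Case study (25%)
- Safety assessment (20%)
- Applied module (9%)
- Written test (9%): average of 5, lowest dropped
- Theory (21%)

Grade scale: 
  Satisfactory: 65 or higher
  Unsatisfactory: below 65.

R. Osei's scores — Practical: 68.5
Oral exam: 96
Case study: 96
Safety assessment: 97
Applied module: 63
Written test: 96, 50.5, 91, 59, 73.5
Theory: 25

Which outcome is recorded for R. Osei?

Written test: drop 50.5 → average of remaining 4 = 319.5/4 = 79.875
Weighted total:
  Practical 68.5 × 0.06 = 4.11
  Oral exam 96 × 0.1 = 9.6
  Case study 96 × 0.25 = 24
  Safety assessment 97 × 0.2 = 19.4
  Applied module 63 × 0.09 = 5.67
  Written test 79.875 × 0.09 = 7.18875
  Theory 25 × 0.21 = 5.25
Sum = 75.21875
75.21875 ≥ 65 → Satisfactory

Satisfactory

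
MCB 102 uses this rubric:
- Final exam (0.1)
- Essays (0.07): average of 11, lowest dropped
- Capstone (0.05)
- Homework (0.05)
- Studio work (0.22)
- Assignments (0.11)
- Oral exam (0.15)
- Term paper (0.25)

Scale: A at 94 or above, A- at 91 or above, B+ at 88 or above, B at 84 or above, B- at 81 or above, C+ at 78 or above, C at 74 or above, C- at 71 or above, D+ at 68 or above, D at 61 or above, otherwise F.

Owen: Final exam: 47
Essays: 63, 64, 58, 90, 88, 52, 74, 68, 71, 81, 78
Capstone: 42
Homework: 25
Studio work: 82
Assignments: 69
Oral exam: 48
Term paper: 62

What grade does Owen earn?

D

Essays: drop 52 → average of remaining 10 = 735/10 = 73.5
Weighted total:
  Final exam 47 × 0.1 = 4.7
  Essays 73.5 × 0.07 = 5.145
  Capstone 42 × 0.05 = 2.1
  Homework 25 × 0.05 = 1.25
  Studio work 82 × 0.22 = 18.04
  Assignments 69 × 0.11 = 7.59
  Oral exam 48 × 0.15 = 7.2
  Term paper 62 × 0.25 = 15.5
Sum = 61.525
61.525 is ≥ 61 and < 68 → D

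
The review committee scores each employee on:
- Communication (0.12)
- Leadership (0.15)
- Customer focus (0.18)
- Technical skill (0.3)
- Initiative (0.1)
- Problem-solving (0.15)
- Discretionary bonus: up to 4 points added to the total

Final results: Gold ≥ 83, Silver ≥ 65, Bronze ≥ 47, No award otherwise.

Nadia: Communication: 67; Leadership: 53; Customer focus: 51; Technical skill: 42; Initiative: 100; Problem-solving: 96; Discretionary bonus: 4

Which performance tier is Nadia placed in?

Silver

Weighted total:
  Communication 67 × 0.12 = 8.04
  Leadership 53 × 0.15 = 7.95
  Customer focus 51 × 0.18 = 9.18
  Technical skill 42 × 0.3 = 12.6
  Initiative 100 × 0.1 = 10
  Problem-solving 96 × 0.15 = 14.4
Sum = 62.17
Discretionary bonus: 62.17 + 4 = 66.17
66.17 is ≥ 65 and < 83 → Silver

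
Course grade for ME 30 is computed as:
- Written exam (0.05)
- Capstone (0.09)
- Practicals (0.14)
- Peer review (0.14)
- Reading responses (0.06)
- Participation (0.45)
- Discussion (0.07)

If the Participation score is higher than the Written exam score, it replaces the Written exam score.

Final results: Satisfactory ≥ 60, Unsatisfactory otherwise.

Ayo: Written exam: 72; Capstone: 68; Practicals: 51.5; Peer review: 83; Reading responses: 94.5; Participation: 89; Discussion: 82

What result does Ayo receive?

Participation (89) > Written exam (72), so Written exam counts as 89.
Weighted total:
  Written exam 89 × 0.05 = 4.45
  Capstone 68 × 0.09 = 6.12
  Practicals 51.5 × 0.14 = 7.21
  Peer review 83 × 0.14 = 11.62
  Reading responses 94.5 × 0.06 = 5.67
  Participation 89 × 0.45 = 40.05
  Discussion 82 × 0.07 = 5.74
Sum = 80.86
80.86 ≥ 60 → Satisfactory

Satisfactory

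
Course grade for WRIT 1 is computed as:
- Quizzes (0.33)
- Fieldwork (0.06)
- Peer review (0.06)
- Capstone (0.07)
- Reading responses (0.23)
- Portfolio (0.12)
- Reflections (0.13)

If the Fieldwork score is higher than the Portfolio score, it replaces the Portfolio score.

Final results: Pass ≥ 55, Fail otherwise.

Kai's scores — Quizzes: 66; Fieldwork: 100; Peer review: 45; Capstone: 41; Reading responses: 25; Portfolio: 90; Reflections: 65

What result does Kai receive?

Fieldwork (100) > Portfolio (90), so Portfolio counts as 100.
Weighted total:
  Quizzes 66 × 0.33 = 21.78
  Fieldwork 100 × 0.06 = 6
  Peer review 45 × 0.06 = 2.7
  Capstone 41 × 0.07 = 2.87
  Reading responses 25 × 0.23 = 5.75
  Portfolio 100 × 0.12 = 12
  Reflections 65 × 0.13 = 8.45
Sum = 59.55
59.55 ≥ 55 → Pass

Pass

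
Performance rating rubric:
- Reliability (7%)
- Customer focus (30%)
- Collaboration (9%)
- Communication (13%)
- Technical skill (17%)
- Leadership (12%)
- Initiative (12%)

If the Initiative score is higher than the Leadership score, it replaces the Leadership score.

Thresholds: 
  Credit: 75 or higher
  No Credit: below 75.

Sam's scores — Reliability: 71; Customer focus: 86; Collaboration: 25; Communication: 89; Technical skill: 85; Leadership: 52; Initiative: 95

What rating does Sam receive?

Initiative (95) > Leadership (52), so Leadership counts as 95.
Weighted total:
  Reliability 71 × 0.07 = 4.97
  Customer focus 86 × 0.3 = 25.8
  Collaboration 25 × 0.09 = 2.25
  Communication 89 × 0.13 = 11.57
  Technical skill 85 × 0.17 = 14.45
  Leadership 95 × 0.12 = 11.4
  Initiative 95 × 0.12 = 11.4
Sum = 81.84
81.84 ≥ 75 → Credit

Credit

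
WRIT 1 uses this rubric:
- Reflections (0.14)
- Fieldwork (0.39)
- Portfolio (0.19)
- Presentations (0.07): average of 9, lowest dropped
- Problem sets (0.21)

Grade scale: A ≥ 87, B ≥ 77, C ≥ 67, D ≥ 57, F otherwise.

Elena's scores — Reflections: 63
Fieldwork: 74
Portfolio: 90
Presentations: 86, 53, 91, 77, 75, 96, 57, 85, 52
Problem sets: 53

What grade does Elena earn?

Presentations: drop 52 → average of remaining 8 = 620/8 = 77.5
Weighted total:
  Reflections 63 × 0.14 = 8.82
  Fieldwork 74 × 0.39 = 28.86
  Portfolio 90 × 0.19 = 17.1
  Presentations 77.5 × 0.07 = 5.425
  Problem sets 53 × 0.21 = 11.13
Sum = 71.335
71.335 is ≥ 67 and < 77 → C

C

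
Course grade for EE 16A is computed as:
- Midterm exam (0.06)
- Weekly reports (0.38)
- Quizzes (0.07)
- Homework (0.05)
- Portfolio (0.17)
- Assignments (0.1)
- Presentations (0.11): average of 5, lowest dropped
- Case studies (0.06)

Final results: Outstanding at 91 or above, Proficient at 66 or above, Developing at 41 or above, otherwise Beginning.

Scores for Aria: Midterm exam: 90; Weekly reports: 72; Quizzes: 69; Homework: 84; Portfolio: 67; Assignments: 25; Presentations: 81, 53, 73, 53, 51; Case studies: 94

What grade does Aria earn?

Presentations: drop 51 → average of remaining 4 = 260/4 = 65
Weighted total:
  Midterm exam 90 × 0.06 = 5.4
  Weekly reports 72 × 0.38 = 27.36
  Quizzes 69 × 0.07 = 4.83
  Homework 84 × 0.05 = 4.2
  Portfolio 67 × 0.17 = 11.39
  Assignments 25 × 0.1 = 2.5
  Presentations 65 × 0.11 = 7.15
  Case studies 94 × 0.06 = 5.64
Sum = 68.47
68.47 is ≥ 66 and < 91 → Proficient

Proficient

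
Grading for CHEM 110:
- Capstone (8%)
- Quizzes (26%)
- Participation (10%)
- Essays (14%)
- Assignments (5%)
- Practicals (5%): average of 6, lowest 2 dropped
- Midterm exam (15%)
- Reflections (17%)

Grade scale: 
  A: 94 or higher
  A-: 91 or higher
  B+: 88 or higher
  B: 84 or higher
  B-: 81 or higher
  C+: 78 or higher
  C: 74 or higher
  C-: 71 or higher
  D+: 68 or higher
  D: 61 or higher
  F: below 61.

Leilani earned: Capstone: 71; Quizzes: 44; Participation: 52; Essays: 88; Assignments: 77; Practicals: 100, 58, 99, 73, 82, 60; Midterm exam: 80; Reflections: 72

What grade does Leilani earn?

D

Practicals: drop 58, 60 → average of remaining 4 = 354/4 = 88.5
Weighted total:
  Capstone 71 × 0.08 = 5.68
  Quizzes 44 × 0.26 = 11.44
  Participation 52 × 0.1 = 5.2
  Essays 88 × 0.14 = 12.32
  Assignments 77 × 0.05 = 3.85
  Practicals 88.5 × 0.05 = 4.425
  Midterm exam 80 × 0.15 = 12
  Reflections 72 × 0.17 = 12.24
Sum = 67.155
67.155 is ≥ 61 and < 68 → D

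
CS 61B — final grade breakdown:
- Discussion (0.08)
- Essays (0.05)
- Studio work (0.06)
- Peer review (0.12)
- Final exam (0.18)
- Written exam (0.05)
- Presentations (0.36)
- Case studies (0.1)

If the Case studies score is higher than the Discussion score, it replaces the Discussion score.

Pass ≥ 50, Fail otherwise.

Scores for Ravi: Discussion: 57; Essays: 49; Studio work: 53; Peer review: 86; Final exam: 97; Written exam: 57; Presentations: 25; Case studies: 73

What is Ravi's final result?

Pass

Case studies (73) > Discussion (57), so Discussion counts as 73.
Weighted total:
  Discussion 73 × 0.08 = 5.84
  Essays 49 × 0.05 = 2.45
  Studio work 53 × 0.06 = 3.18
  Peer review 86 × 0.12 = 10.32
  Final exam 97 × 0.18 = 17.46
  Written exam 57 × 0.05 = 2.85
  Presentations 25 × 0.36 = 9
  Case studies 73 × 0.1 = 7.3
Sum = 58.4
58.4 ≥ 50 → Pass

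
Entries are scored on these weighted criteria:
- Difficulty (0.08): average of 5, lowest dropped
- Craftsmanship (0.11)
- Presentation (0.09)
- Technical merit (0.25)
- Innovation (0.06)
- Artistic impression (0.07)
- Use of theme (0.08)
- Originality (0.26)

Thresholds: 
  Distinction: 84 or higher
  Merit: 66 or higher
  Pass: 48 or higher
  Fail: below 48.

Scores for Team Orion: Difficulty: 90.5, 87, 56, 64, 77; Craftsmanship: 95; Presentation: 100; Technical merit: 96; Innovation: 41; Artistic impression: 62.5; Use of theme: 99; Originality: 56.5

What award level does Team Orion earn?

Merit

Difficulty: drop 56 → average of remaining 4 = 318.5/4 = 79.625
Weighted total:
  Difficulty 79.625 × 0.08 = 6.37
  Craftsmanship 95 × 0.11 = 10.45
  Presentation 100 × 0.09 = 9
  Technical merit 96 × 0.25 = 24
  Innovation 41 × 0.06 = 2.46
  Artistic impression 62.5 × 0.07 = 4.375
  Use of theme 99 × 0.08 = 7.92
  Originality 56.5 × 0.26 = 14.69
Sum = 79.265
79.265 is ≥ 66 and < 84 → Merit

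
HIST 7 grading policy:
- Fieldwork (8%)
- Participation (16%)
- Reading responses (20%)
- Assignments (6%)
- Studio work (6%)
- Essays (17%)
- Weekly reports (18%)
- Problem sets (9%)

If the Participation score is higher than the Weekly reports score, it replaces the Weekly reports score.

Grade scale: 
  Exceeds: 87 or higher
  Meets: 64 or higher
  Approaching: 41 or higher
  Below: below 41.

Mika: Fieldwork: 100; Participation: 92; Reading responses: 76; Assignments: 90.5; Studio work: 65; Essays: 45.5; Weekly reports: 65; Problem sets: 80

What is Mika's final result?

Meets

Participation (92) > Weekly reports (65), so Weekly reports counts as 92.
Weighted total:
  Fieldwork 100 × 0.08 = 8
  Participation 92 × 0.16 = 14.72
  Reading responses 76 × 0.2 = 15.2
  Assignments 90.5 × 0.06 = 5.43
  Studio work 65 × 0.06 = 3.9
  Essays 45.5 × 0.17 = 7.735
  Weekly reports 92 × 0.18 = 16.56
  Problem sets 80 × 0.09 = 7.2
Sum = 78.745
78.745 is ≥ 64 and < 87 → Meets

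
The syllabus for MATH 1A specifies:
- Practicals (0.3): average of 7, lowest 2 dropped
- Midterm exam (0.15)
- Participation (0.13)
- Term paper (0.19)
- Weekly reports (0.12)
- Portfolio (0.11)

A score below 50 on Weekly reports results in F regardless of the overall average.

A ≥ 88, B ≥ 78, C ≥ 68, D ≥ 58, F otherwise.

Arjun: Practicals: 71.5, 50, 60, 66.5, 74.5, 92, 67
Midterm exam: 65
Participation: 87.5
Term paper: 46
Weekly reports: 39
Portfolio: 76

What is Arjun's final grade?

F

Practicals: drop 50, 60 → average of remaining 5 = 371.5/5 = 74.3
Weekly reports score 39 < 50: minimum not met.
Weighted total:
  Practicals 74.3 × 0.3 = 22.29
  Midterm exam 65 × 0.15 = 9.75
  Participation 87.5 × 0.13 = 11.375
  Term paper 46 × 0.19 = 8.74
  Weekly reports 39 × 0.12 = 4.68
  Portfolio 76 × 0.11 = 8.36
Sum = 65.195
Because the Weekly reports minimum was not met, the result is F.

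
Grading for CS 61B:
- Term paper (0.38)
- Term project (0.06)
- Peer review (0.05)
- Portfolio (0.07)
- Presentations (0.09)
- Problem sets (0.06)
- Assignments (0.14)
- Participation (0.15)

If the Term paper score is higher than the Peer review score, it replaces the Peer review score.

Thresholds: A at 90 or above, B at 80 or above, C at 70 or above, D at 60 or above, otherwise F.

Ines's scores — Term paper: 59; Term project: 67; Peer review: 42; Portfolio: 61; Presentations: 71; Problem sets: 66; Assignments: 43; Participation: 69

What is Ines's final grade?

Term paper (59) > Peer review (42), so Peer review counts as 59.
Weighted total:
  Term paper 59 × 0.38 = 22.42
  Term project 67 × 0.06 = 4.02
  Peer review 59 × 0.05 = 2.95
  Portfolio 61 × 0.07 = 4.27
  Presentations 71 × 0.09 = 6.39
  Problem sets 66 × 0.06 = 3.96
  Assignments 43 × 0.14 = 6.02
  Participation 69 × 0.15 = 10.35
Sum = 60.38
60.38 is ≥ 60 and < 70 → D

D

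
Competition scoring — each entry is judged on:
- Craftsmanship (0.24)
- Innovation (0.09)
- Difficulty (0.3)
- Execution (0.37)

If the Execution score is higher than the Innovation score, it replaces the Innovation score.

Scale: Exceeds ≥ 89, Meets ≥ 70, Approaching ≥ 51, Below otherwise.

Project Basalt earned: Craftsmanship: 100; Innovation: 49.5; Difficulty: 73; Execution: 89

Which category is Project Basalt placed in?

Execution (89) > Innovation (49.5), so Innovation counts as 89.
Weighted total:
  Craftsmanship 100 × 0.24 = 24
  Innovation 89 × 0.09 = 8.01
  Difficulty 73 × 0.3 = 21.9
  Execution 89 × 0.37 = 32.93
Sum = 86.84
86.84 is ≥ 70 and < 89 → Meets

Meets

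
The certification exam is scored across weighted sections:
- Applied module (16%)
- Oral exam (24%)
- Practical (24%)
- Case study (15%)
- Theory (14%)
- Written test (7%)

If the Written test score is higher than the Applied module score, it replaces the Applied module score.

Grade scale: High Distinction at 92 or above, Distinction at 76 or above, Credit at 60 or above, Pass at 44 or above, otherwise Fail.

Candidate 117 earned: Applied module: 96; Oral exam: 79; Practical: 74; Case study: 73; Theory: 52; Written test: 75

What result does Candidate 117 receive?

Credit

Written test (75) ≤ Applied module (96), so Applied module stays at 96.
Weighted total:
  Applied module 96 × 0.16 = 15.36
  Oral exam 79 × 0.24 = 18.96
  Practical 74 × 0.24 = 17.76
  Case study 73 × 0.15 = 10.95
  Theory 52 × 0.14 = 7.28
  Written test 75 × 0.07 = 5.25
Sum = 75.56
75.56 is ≥ 60 and < 76 → Credit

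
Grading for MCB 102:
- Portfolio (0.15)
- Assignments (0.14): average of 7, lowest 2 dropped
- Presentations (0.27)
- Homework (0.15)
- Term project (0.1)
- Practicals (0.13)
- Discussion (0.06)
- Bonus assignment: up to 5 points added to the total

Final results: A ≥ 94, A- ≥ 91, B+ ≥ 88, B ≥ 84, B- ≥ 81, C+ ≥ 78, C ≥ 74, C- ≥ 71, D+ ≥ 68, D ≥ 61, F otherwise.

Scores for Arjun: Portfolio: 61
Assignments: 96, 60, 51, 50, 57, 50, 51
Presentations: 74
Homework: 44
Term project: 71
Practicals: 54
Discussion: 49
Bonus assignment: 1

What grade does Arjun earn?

Assignments: drop 50, 50 → average of remaining 5 = 315/5 = 63
Weighted total:
  Portfolio 61 × 0.15 = 9.15
  Assignments 63 × 0.14 = 8.82
  Presentations 74 × 0.27 = 19.98
  Homework 44 × 0.15 = 6.6
  Term project 71 × 0.1 = 7.1
  Practicals 54 × 0.13 = 7.02
  Discussion 49 × 0.06 = 2.94
Sum = 61.61
Bonus assignment: 61.61 + 1 = 62.61
62.61 is ≥ 61 and < 68 → D

D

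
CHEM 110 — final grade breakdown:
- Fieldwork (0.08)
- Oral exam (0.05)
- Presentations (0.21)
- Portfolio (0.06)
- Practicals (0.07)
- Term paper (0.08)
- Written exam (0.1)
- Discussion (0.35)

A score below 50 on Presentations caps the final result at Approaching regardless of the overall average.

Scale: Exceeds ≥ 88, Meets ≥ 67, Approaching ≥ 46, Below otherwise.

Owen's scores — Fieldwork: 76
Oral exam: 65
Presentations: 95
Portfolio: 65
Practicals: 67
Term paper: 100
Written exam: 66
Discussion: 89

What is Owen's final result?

Meets

Presentations score 95 ≥ 50: minimum met.
Weighted total:
  Fieldwork 76 × 0.08 = 6.08
  Oral exam 65 × 0.05 = 3.25
  Presentations 95 × 0.21 = 19.95
  Portfolio 65 × 0.06 = 3.9
  Practicals 67 × 0.07 = 4.69
  Term paper 100 × 0.08 = 8
  Written exam 66 × 0.1 = 6.6
  Discussion 89 × 0.35 = 31.15
Sum = 83.62
83.62 is ≥ 67 and < 88 → Meets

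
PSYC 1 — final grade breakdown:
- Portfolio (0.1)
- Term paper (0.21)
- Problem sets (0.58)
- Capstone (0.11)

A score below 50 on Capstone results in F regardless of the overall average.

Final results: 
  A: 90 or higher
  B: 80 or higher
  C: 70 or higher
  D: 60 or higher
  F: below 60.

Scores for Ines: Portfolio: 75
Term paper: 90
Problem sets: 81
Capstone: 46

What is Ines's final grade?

F

Capstone score 46 < 50: minimum not met.
Weighted total:
  Portfolio 75 × 0.1 = 7.5
  Term paper 90 × 0.21 = 18.9
  Problem sets 81 × 0.58 = 46.98
  Capstone 46 × 0.11 = 5.06
Sum = 78.44
Because the Capstone minimum was not met, the result is F.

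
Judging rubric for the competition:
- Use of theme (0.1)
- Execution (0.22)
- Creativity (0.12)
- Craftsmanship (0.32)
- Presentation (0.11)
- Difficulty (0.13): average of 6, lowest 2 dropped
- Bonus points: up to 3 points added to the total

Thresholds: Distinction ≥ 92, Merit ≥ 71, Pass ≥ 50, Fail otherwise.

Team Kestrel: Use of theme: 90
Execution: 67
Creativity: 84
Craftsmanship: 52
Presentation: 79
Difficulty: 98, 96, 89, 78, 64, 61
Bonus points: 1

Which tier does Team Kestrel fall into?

Difficulty: drop 61, 64 → average of remaining 4 = 361/4 = 90.25
Weighted total:
  Use of theme 90 × 0.1 = 9
  Execution 67 × 0.22 = 14.74
  Creativity 84 × 0.12 = 10.08
  Craftsmanship 52 × 0.32 = 16.64
  Presentation 79 × 0.11 = 8.69
  Difficulty 90.25 × 0.13 = 11.7325
Sum = 70.8825
Bonus points: 70.8825 + 1 = 71.8825
71.8825 is ≥ 71 and < 92 → Merit

Merit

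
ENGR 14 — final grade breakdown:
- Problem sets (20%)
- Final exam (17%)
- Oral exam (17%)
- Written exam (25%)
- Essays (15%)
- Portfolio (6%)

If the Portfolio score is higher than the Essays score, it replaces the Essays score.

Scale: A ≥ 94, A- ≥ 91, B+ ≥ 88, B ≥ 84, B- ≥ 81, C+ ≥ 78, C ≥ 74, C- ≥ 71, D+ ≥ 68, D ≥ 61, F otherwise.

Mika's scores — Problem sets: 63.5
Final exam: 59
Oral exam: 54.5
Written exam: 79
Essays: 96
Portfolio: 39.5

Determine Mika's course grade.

Portfolio (39.5) ≤ Essays (96), so Essays stays at 96.
Weighted total:
  Problem sets 63.5 × 0.2 = 12.7
  Final exam 59 × 0.17 = 10.03
  Oral exam 54.5 × 0.17 = 9.265
  Written exam 79 × 0.25 = 19.75
  Essays 96 × 0.15 = 14.4
  Portfolio 39.5 × 0.06 = 2.37
Sum = 68.515
68.515 is ≥ 68 and < 71 → D+

D+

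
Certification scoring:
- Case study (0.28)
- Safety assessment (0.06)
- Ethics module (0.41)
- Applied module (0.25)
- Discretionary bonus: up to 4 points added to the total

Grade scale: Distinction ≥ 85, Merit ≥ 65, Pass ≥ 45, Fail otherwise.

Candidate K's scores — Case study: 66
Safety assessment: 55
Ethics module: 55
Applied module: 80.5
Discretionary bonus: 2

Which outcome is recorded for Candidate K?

Weighted total:
  Case study 66 × 0.28 = 18.48
  Safety assessment 55 × 0.06 = 3.3
  Ethics module 55 × 0.41 = 22.55
  Applied module 80.5 × 0.25 = 20.125
Sum = 64.455
Discretionary bonus: 64.455 + 2 = 66.455
66.455 is ≥ 65 and < 85 → Merit

Merit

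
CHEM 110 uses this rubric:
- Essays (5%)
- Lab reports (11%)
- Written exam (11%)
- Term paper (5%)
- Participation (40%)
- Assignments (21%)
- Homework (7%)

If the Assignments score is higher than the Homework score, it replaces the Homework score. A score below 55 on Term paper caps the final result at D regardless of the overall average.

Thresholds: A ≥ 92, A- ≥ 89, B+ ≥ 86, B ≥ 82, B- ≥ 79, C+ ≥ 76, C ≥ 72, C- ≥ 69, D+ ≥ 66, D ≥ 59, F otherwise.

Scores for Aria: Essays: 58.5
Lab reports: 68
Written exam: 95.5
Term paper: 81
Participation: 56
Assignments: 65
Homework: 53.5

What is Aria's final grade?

Assignments (65) > Homework (53.5), so Homework counts as 65.
Term paper score 81 ≥ 55: minimum met.
Weighted total:
  Essays 58.5 × 0.05 = 2.925
  Lab reports 68 × 0.11 = 7.48
  Written exam 95.5 × 0.11 = 10.505
  Term paper 81 × 0.05 = 4.05
  Participation 56 × 0.4 = 22.4
  Assignments 65 × 0.21 = 13.65
  Homework 65 × 0.07 = 4.55
Sum = 65.56
65.56 is ≥ 59 and < 66 → D

D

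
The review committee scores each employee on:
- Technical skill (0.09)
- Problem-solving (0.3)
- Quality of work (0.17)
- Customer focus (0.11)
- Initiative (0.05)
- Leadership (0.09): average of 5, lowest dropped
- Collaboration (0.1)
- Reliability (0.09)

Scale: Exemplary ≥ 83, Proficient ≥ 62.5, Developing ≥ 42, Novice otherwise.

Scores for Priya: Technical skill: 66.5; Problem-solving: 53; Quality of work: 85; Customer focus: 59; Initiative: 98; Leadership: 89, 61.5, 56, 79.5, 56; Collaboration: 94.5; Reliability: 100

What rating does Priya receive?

Proficient

Leadership: drop 56 → average of remaining 4 = 286/4 = 71.5
Weighted total:
  Technical skill 66.5 × 0.09 = 5.985
  Problem-solving 53 × 0.3 = 15.9
  Quality of work 85 × 0.17 = 14.45
  Customer focus 59 × 0.11 = 6.49
  Initiative 98 × 0.05 = 4.9
  Leadership 71.5 × 0.09 = 6.435
  Collaboration 94.5 × 0.1 = 9.45
  Reliability 100 × 0.09 = 9
Sum = 72.61
72.61 is ≥ 62.5 and < 83 → Proficient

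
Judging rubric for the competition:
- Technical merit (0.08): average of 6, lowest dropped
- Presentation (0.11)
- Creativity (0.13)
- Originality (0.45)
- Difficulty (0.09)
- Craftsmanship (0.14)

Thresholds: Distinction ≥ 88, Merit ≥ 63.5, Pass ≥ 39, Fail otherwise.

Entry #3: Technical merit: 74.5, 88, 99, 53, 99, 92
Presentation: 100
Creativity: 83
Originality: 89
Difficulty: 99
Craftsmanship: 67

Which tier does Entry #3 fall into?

Technical merit: drop 53 → average of remaining 5 = 452.5/5 = 90.5
Weighted total:
  Technical merit 90.5 × 0.08 = 7.24
  Presentation 100 × 0.11 = 11
  Creativity 83 × 0.13 = 10.79
  Originality 89 × 0.45 = 40.05
  Difficulty 99 × 0.09 = 8.91
  Craftsmanship 67 × 0.14 = 9.38
Sum = 87.37
87.37 is ≥ 63.5 and < 88 → Merit

Merit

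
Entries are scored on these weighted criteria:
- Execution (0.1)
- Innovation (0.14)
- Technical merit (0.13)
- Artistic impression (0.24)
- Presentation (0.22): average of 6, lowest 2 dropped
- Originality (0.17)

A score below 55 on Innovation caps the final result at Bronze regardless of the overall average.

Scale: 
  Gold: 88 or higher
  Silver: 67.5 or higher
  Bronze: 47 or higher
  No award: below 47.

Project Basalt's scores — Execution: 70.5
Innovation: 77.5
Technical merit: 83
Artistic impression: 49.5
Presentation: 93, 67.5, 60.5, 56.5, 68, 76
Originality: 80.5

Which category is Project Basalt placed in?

Silver

Presentation: drop 56.5, 60.5 → average of remaining 4 = 304.5/4 = 76.125
Innovation score 77.5 ≥ 55: minimum met.
Weighted total:
  Execution 70.5 × 0.1 = 7.05
  Innovation 77.5 × 0.14 = 10.85
  Technical merit 83 × 0.13 = 10.79
  Artistic impression 49.5 × 0.24 = 11.88
  Presentation 76.125 × 0.22 = 16.7475
  Originality 80.5 × 0.17 = 13.685
Sum = 71.0025
71.0025 is ≥ 67.5 and < 88 → Silver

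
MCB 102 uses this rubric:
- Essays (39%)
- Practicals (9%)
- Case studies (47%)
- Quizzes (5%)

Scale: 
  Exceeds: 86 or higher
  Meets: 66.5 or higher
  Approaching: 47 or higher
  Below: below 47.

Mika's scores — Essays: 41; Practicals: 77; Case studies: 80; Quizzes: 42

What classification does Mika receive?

Approaching

Weighted total:
  Essays 41 × 0.39 = 15.99
  Practicals 77 × 0.09 = 6.93
  Case studies 80 × 0.47 = 37.6
  Quizzes 42 × 0.05 = 2.1
Sum = 62.62
62.62 is ≥ 47 and < 66.5 → Approaching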